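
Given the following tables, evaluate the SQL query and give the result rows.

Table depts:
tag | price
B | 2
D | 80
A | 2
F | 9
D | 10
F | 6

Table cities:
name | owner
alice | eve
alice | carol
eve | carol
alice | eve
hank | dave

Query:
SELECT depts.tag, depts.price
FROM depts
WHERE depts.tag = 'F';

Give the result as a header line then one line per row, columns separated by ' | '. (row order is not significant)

After WHERE (2 rows):
depts.tag | depts.price
F | 9
F | 6
After SELECT (2 rows):
depts.tag | depts.price
F | 9
F | 6

== RESULT ==
depts.tag | depts.price
F | 9
F | 6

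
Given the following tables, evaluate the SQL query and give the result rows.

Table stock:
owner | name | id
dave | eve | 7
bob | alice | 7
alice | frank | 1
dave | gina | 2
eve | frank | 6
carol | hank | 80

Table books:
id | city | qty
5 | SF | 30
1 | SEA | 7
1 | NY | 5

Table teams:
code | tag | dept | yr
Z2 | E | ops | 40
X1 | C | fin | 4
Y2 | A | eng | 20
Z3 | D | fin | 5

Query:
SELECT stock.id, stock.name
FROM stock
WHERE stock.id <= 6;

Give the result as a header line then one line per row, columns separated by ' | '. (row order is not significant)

== RESULT ==
stock.id | stock.name
1 | frank
2 | gina
6 | frank

Derivation:
After WHERE (3 rows):
stock.owner | stock.name | stock.id
alice | frank | 1
dave | gina | 2
eve | frank | 6
After SELECT (3 rows):
stock.id | stock.name
1 | frank
2 | gina
6 | frank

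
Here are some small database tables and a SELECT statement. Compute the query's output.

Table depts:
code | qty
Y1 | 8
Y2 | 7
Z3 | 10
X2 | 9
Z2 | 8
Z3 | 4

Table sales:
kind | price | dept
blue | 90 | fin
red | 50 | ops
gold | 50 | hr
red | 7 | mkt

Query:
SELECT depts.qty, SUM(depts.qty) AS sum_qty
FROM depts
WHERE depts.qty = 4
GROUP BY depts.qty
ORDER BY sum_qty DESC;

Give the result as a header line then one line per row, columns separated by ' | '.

== RESULT ==
depts.qty | sum_qty
4 | 4

Derivation:
After WHERE (1 rows):
depts.code | depts.qty
Z3 | 4
After GROUP BY (1 rows):
depts.qty | sum_qty
4 | 4
After ORDER BY (1 rows):
depts.qty | sum_qty
4 | 4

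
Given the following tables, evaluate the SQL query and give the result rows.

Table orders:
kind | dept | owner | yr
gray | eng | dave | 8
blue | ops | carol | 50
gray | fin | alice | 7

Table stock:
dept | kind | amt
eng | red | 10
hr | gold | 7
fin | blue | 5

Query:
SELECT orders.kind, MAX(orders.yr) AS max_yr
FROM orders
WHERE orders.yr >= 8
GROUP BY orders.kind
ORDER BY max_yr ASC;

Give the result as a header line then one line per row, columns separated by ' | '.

After WHERE (2 rows):
orders.kind | orders.dept | orders.owner | orders.yr
gray | eng | dave | 8
blue | ops | carol | 50
After GROUP BY (2 rows):
orders.kind | max_yr
gray | 8
blue | 50
After ORDER BY (2 rows):
orders.kind | max_yr
gray | 8
blue | 50

== RESULT ==
orders.kind | max_yr
gray | 8
blue | 50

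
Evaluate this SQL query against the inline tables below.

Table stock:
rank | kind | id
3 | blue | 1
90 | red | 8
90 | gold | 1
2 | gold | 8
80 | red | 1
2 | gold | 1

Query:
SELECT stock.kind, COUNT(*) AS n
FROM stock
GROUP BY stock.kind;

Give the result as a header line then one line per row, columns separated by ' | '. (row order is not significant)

== RESULT ==
stock.kind | n
blue | 1
red | 2
gold | 3

Derivation:
After GROUP BY (3 rows):
stock.kind | n
blue | 1
red | 2
gold | 3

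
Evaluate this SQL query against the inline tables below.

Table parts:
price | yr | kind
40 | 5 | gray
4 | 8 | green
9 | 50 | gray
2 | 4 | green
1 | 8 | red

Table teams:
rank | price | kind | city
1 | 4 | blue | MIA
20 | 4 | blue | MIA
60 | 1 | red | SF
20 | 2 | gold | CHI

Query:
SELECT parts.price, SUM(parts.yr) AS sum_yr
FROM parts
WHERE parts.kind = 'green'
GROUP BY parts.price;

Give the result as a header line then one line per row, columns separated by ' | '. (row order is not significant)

== RESULT ==
parts.price | sum_yr
4 | 8
2 | 4

Derivation:
After WHERE (2 rows):
parts.price | parts.yr | parts.kind
4 | 8 | green
2 | 4 | green
After GROUP BY (2 rows):
parts.price | sum_yr
4 | 8
2 | 4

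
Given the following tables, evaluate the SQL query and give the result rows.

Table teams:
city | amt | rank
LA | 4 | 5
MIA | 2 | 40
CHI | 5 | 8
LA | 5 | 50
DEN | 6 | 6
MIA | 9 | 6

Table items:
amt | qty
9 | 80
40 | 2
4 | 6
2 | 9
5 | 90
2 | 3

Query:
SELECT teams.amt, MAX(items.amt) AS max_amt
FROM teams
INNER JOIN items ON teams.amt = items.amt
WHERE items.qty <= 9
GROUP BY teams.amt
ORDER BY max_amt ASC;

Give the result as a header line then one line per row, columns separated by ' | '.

After JOIN items (6 rows):
teams.city | teams.amt | teams.rank | items.amt | items.qty
LA | 4 | 5 | 4 | 6
MIA | 2 | 40 | 2 | 9
MIA | 2 | 40 | 2 | 3
CHI | 5 | 8 | 5 | 90
LA | 5 | 50 | 5 | 90
MIA | 9 | 6 | 9 | 80
After WHERE (3 rows):
teams.city | teams.amt | teams.rank | items.amt | items.qty
LA | 4 | 5 | 4 | 6
MIA | 2 | 40 | 2 | 9
MIA | 2 | 40 | 2 | 3
After GROUP BY (2 rows):
teams.amt | max_amt
4 | 4
2 | 2
After ORDER BY (2 rows):
teams.amt | max_amt
2 | 2
4 | 4

== RESULT ==
teams.amt | max_amt
2 | 2
4 | 4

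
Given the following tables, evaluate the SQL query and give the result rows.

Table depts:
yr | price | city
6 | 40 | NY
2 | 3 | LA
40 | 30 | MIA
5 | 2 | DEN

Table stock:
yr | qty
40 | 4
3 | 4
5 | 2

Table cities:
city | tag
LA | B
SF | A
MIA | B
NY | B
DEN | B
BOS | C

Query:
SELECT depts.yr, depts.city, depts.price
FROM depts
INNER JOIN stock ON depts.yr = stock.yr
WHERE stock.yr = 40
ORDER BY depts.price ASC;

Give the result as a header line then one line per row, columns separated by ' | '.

After JOIN stock (2 rows):
depts.yr | depts.price | depts.city | stock.yr | stock.qty
40 | 30 | MIA | 40 | 4
5 | 2 | DEN | 5 | 2
After WHERE (1 rows):
depts.yr | depts.price | depts.city | stock.yr | stock.qty
40 | 30 | MIA | 40 | 4
After SELECT (1 rows):
depts.yr | depts.city | depts.price
40 | MIA | 30
After ORDER BY (1 rows):
depts.yr | depts.city | depts.price
40 | MIA | 30

== RESULT ==
depts.yr | depts.city | depts.price
40 | MIA | 30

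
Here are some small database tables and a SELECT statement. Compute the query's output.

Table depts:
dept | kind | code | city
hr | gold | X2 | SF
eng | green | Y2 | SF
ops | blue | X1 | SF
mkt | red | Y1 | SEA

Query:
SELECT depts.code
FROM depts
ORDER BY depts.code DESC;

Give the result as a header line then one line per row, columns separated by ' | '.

== RESULT ==
depts.code
Y2
Y1
X2
X1

Derivation:
After SELECT (4 rows):
depts.code
X2
Y2
X1
Y1
After ORDER BY (4 rows):
depts.code
Y2
Y1
X2
X1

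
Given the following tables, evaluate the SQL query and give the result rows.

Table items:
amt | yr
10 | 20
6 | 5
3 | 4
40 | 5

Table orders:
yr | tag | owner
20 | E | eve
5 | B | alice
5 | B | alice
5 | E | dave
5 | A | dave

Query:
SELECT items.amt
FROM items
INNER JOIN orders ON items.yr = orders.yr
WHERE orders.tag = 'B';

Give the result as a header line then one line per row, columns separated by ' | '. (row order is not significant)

== RESULT ==
items.amt
6
6
40
40

Derivation:
After JOIN orders (9 rows):
items.amt | items.yr | orders.yr | orders.tag | orders.owner
10 | 20 | 20 | E | eve
6 | 5 | 5 | B | alice
6 | 5 | 5 | B | alice
6 | 5 | 5 | E | dave
6 | 5 | 5 | A | dave
40 | 5 | 5 | B | alice
40 | 5 | 5 | B | alice
40 | 5 | 5 | E | dave
40 | 5 | 5 | A | dave
After WHERE (4 rows):
items.amt | items.yr | orders.yr | orders.tag | orders.owner
6 | 5 | 5 | B | alice
6 | 5 | 5 | B | alice
40 | 5 | 5 | B | alice
40 | 5 | 5 | B | alice
After SELECT (4 rows):
items.amt
6
6
40
40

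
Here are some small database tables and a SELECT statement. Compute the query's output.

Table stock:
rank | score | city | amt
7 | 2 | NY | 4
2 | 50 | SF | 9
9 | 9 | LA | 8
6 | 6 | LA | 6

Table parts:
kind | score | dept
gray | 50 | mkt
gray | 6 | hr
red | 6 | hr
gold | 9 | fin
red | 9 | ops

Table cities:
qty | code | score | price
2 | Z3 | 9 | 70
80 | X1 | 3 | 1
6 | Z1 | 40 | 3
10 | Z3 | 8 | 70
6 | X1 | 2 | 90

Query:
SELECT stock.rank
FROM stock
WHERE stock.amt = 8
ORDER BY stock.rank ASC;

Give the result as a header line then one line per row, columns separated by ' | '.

== RESULT ==
stock.rank
9

Derivation:
After WHERE (1 rows):
stock.rank | stock.score | stock.city | stock.amt
9 | 9 | LA | 8
After SELECT (1 rows):
stock.rank
9
After ORDER BY (1 rows):
stock.rank
9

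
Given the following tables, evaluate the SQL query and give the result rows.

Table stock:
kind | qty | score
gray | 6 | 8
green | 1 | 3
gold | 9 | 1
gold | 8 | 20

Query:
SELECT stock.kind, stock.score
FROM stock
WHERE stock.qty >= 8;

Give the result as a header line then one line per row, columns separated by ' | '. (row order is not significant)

== RESULT ==
stock.kind | stock.score
gold | 1
gold | 20

Derivation:
After WHERE (2 rows):
stock.kind | stock.qty | stock.score
gold | 9 | 1
gold | 8 | 20
After SELECT (2 rows):
stock.kind | stock.score
gold | 1
gold | 20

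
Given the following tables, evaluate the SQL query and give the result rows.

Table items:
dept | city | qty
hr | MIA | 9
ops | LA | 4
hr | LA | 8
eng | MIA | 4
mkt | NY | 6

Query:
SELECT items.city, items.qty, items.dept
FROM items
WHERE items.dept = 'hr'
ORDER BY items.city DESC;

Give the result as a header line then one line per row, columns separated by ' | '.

== RESULT ==
items.city | items.qty | items.dept
MIA | 9 | hr
LA | 8 | hr

Derivation:
After WHERE (2 rows):
items.dept | items.city | items.qty
hr | MIA | 9
hr | LA | 8
After SELECT (2 rows):
items.city | items.qty | items.dept
MIA | 9 | hr
LA | 8 | hr
After ORDER BY (2 rows):
items.city | items.qty | items.dept
MIA | 9 | hr
LA | 8 | hr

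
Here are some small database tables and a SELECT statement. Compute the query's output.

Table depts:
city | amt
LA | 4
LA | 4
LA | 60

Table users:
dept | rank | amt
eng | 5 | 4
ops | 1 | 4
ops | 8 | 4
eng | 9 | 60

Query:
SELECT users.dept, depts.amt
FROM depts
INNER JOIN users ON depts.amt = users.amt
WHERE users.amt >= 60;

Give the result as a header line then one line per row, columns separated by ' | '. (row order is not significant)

After JOIN users (7 rows):
depts.city | depts.amt | users.dept | users.rank | users.amt
LA | 4 | eng | 5 | 4
LA | 4 | ops | 1 | 4
LA | 4 | ops | 8 | 4
LA | 4 | eng | 5 | 4
LA | 4 | ops | 1 | 4
LA | 4 | ops | 8 | 4
LA | 60 | eng | 9 | 60
After WHERE (1 rows):
depts.city | depts.amt | users.dept | users.rank | users.amt
LA | 60 | eng | 9 | 60
After SELECT (1 rows):
users.dept | depts.amt
eng | 60

== RESULT ==
users.dept | depts.amt
eng | 60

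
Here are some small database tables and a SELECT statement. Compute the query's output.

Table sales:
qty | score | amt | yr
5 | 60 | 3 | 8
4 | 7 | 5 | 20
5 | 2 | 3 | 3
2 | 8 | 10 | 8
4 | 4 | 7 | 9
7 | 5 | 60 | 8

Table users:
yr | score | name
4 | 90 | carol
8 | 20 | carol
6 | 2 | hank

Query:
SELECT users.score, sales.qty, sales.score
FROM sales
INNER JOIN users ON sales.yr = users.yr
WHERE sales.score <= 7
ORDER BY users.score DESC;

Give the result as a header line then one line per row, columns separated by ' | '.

== RESULT ==
users.score | sales.qty | sales.score
20 | 7 | 5

Derivation:
After JOIN users (3 rows):
sales.qty | sales.score | sales.amt | sales.yr | users.yr | users.score | users.name
5 | 60 | 3 | 8 | 8 | 20 | carol
2 | 8 | 10 | 8 | 8 | 20 | carol
7 | 5 | 60 | 8 | 8 | 20 | carol
After WHERE (1 rows):
sales.qty | sales.score | sales.amt | sales.yr | users.yr | users.score | users.name
7 | 5 | 60 | 8 | 8 | 20 | carol
After SELECT (1 rows):
users.score | sales.qty | sales.score
20 | 7 | 5
After ORDER BY (1 rows):
users.score | sales.qty | sales.score
20 | 7 | 5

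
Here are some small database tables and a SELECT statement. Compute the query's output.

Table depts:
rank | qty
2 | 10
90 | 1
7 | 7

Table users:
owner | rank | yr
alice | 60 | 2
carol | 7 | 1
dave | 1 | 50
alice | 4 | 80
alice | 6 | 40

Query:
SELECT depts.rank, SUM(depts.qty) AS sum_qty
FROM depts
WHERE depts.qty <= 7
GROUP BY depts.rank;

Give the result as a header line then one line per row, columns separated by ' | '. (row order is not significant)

== RESULT ==
depts.rank | sum_qty
90 | 1
7 | 7

Derivation:
After WHERE (2 rows):
depts.rank | depts.qty
90 | 1
7 | 7
After GROUP BY (2 rows):
depts.rank | sum_qty
90 | 1
7 | 7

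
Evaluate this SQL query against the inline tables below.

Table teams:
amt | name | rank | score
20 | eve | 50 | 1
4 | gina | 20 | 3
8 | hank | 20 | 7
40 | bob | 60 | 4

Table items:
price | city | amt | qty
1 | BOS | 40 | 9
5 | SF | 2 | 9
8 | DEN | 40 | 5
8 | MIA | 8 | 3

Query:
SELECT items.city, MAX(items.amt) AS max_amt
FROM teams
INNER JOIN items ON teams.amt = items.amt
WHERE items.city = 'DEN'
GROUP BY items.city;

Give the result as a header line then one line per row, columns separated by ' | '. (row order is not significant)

== RESULT ==
items.city | max_amt
DEN | 40

Derivation:
After JOIN items (3 rows):
teams.amt | teams.name | teams.rank | teams.score | items.price | items.city | items.amt | items.qty
8 | hank | 20 | 7 | 8 | MIA | 8 | 3
40 | bob | 60 | 4 | 1 | BOS | 40 | 9
40 | bob | 60 | 4 | 8 | DEN | 40 | 5
After WHERE (1 rows):
teams.amt | teams.name | teams.rank | teams.score | items.price | items.city | items.amt | items.qty
40 | bob | 60 | 4 | 8 | DEN | 40 | 5
After GROUP BY (1 rows):
items.city | max_amt
DEN | 40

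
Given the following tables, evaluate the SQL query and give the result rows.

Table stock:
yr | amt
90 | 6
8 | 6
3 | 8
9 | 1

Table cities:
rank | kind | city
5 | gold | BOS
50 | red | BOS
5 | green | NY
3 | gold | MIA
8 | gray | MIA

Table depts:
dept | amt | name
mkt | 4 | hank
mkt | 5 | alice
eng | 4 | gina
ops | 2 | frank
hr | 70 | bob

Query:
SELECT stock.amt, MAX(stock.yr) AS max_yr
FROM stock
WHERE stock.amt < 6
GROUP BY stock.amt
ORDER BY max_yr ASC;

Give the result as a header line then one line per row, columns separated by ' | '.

After WHERE (1 rows):
stock.yr | stock.amt
9 | 1
After GROUP BY (1 rows):
stock.amt | max_yr
1 | 9
After ORDER BY (1 rows):
stock.amt | max_yr
1 | 9

== RESULT ==
stock.amt | max_yr
1 | 9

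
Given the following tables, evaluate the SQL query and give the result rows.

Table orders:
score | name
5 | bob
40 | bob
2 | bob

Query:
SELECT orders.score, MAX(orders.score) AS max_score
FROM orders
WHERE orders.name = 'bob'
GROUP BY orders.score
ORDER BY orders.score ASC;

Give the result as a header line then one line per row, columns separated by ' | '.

After WHERE (3 rows):
orders.score | orders.name
5 | bob
40 | bob
2 | bob
After GROUP BY (3 rows):
orders.score | max_score
5 | 5
40 | 40
2 | 2
After ORDER BY (3 rows):
orders.score | max_score
2 | 2
5 | 5
40 | 40

== RESULT ==
orders.score | max_score
2 | 2
5 | 5
40 | 40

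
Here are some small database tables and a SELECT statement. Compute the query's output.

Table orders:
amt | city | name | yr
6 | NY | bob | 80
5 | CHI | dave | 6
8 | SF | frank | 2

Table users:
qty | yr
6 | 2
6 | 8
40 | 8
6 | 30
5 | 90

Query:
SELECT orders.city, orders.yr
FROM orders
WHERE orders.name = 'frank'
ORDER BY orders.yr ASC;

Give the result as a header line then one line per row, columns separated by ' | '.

== RESULT ==
orders.city | orders.yr
SF | 2

Derivation:
After WHERE (1 rows):
orders.amt | orders.city | orders.name | orders.yr
8 | SF | frank | 2
After SELECT (1 rows):
orders.city | orders.yr
SF | 2
After ORDER BY (1 rows):
orders.city | orders.yr
SF | 2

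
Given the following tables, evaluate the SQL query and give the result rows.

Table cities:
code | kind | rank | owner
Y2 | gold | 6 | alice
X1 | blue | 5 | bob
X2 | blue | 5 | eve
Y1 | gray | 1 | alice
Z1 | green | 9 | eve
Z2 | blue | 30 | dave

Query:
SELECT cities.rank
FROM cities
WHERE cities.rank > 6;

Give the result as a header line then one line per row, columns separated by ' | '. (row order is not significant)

== RESULT ==
cities.rank
9
30

Derivation:
After WHERE (2 rows):
cities.code | cities.kind | cities.rank | cities.owner
Z1 | green | 9 | eve
Z2 | blue | 30 | dave
After SELECT (2 rows):
cities.rank
9
30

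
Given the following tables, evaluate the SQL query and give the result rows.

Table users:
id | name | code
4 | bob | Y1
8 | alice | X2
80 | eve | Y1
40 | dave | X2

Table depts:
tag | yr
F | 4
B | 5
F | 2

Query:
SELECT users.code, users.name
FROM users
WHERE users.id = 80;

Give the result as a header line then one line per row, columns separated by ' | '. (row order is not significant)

After WHERE (1 rows):
users.id | users.name | users.code
80 | eve | Y1
After SELECT (1 rows):
users.code | users.name
Y1 | eve

== RESULT ==
users.code | users.name
Y1 | eve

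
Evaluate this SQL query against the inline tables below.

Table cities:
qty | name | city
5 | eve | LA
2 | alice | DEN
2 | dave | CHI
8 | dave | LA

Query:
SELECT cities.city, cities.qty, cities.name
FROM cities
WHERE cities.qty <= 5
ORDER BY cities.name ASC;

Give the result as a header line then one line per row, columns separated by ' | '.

After WHERE (3 rows):
cities.qty | cities.name | cities.city
5 | eve | LA
2 | alice | DEN
2 | dave | CHI
After SELECT (3 rows):
cities.city | cities.qty | cities.name
LA | 5 | eve
DEN | 2 | alice
CHI | 2 | dave
After ORDER BY (3 rows):
cities.city | cities.qty | cities.name
DEN | 2 | alice
CHI | 2 | dave
LA | 5 | eve

== RESULT ==
cities.city | cities.qty | cities.name
DEN | 2 | alice
CHI | 2 | dave
LA | 5 | eve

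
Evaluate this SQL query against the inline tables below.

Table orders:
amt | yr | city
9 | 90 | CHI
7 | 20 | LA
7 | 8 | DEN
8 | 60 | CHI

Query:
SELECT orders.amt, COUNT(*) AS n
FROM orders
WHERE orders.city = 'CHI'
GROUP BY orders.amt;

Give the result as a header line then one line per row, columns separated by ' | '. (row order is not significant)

== RESULT ==
orders.amt | n
9 | 1
8 | 1

Derivation:
After WHERE (2 rows):
orders.amt | orders.yr | orders.city
9 | 90 | CHI
8 | 60 | CHI
After GROUP BY (2 rows):
orders.amt | n
9 | 1
8 | 1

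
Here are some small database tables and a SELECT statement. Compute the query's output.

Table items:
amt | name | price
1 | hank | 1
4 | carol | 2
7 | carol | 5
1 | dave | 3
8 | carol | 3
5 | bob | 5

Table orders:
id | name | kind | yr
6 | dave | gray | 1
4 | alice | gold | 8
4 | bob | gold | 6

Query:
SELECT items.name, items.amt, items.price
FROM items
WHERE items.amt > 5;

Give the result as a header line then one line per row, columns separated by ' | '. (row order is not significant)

After WHERE (2 rows):
items.amt | items.name | items.price
7 | carol | 5
8 | carol | 3
After SELECT (2 rows):
items.name | items.amt | items.price
carol | 7 | 5
carol | 8 | 3

== RESULT ==
items.name | items.amt | items.price
carol | 7 | 5
carol | 8 | 3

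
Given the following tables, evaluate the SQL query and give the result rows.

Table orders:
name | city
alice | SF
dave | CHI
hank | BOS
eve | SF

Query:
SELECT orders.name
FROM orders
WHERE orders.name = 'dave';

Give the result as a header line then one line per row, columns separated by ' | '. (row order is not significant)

== RESULT ==
orders.name
dave

Derivation:
After WHERE (1 rows):
orders.name | orders.city
dave | CHI
After SELECT (1 rows):
orders.name
dave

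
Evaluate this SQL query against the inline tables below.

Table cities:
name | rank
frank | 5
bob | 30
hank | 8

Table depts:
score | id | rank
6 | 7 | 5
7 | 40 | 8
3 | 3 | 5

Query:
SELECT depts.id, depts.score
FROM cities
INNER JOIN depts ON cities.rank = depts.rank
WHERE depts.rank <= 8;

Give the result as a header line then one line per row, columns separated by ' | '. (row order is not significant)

== RESULT ==
depts.id | depts.score
7 | 6
3 | 3
40 | 7

Derivation:
After JOIN depts (3 rows):
cities.name | cities.rank | depts.score | depts.id | depts.rank
frank | 5 | 6 | 7 | 5
frank | 5 | 3 | 3 | 5
hank | 8 | 7 | 40 | 8
After WHERE (3 rows):
cities.name | cities.rank | depts.score | depts.id | depts.rank
frank | 5 | 6 | 7 | 5
frank | 5 | 3 | 3 | 5
hank | 8 | 7 | 40 | 8
After SELECT (3 rows):
depts.id | depts.score
7 | 6
3 | 3
40 | 7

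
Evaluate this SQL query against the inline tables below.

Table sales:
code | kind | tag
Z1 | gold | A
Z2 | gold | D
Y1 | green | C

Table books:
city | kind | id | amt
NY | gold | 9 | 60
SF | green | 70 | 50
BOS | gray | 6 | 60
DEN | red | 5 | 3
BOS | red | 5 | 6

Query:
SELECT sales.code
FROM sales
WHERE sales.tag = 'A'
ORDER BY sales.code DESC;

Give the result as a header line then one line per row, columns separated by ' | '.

After WHERE (1 rows):
sales.code | sales.kind | sales.tag
Z1 | gold | A
After SELECT (1 rows):
sales.code
Z1
After ORDER BY (1 rows):
sales.code
Z1

== RESULT ==
sales.code
Z1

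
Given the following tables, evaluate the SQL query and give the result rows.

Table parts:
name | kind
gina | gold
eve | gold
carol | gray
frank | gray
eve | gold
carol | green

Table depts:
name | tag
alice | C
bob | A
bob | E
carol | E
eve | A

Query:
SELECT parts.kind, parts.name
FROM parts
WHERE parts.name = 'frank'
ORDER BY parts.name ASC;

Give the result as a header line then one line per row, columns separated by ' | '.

== RESULT ==
parts.kind | parts.name
gray | frank

Derivation:
After WHERE (1 rows):
parts.name | parts.kind
frank | gray
After SELECT (1 rows):
parts.kind | parts.name
gray | frank
After ORDER BY (1 rows):
parts.kind | parts.name
gray | frank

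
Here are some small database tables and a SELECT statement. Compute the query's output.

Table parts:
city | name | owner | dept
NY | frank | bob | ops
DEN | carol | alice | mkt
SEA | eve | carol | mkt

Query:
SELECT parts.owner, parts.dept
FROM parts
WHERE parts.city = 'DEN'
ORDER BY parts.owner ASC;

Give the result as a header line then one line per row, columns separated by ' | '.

== RESULT ==
parts.owner | parts.dept
alice | mkt

Derivation:
After WHERE (1 rows):
parts.city | parts.name | parts.owner | parts.dept
DEN | carol | alice | mkt
After SELECT (1 rows):
parts.owner | parts.dept
alice | mkt
After ORDER BY (1 rows):
parts.owner | parts.dept
alice | mkt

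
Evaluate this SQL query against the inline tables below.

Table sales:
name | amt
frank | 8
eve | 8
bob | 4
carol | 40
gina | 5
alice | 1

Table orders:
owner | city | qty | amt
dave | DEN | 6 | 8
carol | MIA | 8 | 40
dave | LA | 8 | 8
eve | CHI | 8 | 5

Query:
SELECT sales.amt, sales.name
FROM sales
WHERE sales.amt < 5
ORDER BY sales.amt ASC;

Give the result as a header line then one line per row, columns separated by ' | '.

== RESULT ==
sales.amt | sales.name
1 | alice
4 | bob

Derivation:
After WHERE (2 rows):
sales.name | sales.amt
bob | 4
alice | 1
After SELECT (2 rows):
sales.amt | sales.name
4 | bob
1 | alice
After ORDER BY (2 rows):
sales.amt | sales.name
1 | alice
4 | bob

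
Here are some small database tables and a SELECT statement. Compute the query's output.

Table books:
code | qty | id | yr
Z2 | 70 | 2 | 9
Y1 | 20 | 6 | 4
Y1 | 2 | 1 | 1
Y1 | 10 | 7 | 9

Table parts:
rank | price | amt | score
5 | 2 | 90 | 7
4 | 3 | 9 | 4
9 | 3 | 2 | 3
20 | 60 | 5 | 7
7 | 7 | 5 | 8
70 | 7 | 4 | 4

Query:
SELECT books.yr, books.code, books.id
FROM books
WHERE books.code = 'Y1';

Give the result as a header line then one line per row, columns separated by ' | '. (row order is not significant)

== RESULT ==
books.yr | books.code | books.id
4 | Y1 | 6
1 | Y1 | 1
9 | Y1 | 7

Derivation:
After WHERE (3 rows):
books.code | books.qty | books.id | books.yr
Y1 | 20 | 6 | 4
Y1 | 2 | 1 | 1
Y1 | 10 | 7 | 9
After SELECT (3 rows):
books.yr | books.code | books.id
4 | Y1 | 6
1 | Y1 | 1
9 | Y1 | 7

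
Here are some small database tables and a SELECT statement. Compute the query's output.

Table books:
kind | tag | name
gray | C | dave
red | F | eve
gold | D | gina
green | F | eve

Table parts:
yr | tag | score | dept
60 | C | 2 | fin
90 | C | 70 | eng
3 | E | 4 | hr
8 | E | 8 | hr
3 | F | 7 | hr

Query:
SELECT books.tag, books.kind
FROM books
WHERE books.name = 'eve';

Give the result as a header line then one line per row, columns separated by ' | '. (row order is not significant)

After WHERE (2 rows):
books.kind | books.tag | books.name
red | F | eve
green | F | eve
After SELECT (2 rows):
books.tag | books.kind
F | red
F | green

== RESULT ==
books.tag | books.kind
F | red
F | green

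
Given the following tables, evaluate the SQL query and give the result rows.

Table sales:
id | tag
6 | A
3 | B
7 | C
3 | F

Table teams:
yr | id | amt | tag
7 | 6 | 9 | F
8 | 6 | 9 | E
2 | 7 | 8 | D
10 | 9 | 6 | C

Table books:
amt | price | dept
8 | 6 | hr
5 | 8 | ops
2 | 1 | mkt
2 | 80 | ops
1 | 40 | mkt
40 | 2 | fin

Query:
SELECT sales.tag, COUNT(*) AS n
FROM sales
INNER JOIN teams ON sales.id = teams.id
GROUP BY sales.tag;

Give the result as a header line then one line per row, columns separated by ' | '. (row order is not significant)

After JOIN teams (3 rows):
sales.id | sales.tag | teams.yr | teams.id | teams.amt | teams.tag
6 | A | 7 | 6 | 9 | F
6 | A | 8 | 6 | 9 | E
7 | C | 2 | 7 | 8 | D
After GROUP BY (2 rows):
sales.tag | n
A | 2
C | 1

== RESULT ==
sales.tag | n
A | 2
C | 1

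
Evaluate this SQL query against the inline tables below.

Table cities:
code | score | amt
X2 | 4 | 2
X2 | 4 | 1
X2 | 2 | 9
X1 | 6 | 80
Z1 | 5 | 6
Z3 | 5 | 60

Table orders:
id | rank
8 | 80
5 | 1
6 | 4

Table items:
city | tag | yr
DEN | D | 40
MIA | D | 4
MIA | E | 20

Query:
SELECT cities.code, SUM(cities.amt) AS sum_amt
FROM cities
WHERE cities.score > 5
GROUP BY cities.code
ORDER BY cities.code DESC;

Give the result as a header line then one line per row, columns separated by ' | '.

== RESULT ==
cities.code | sum_amt
X1 | 80

Derivation:
After WHERE (1 rows):
cities.code | cities.score | cities.amt
X1 | 6 | 80
After GROUP BY (1 rows):
cities.code | sum_amt
X1 | 80
After ORDER BY (1 rows):
cities.code | sum_amt
X1 | 80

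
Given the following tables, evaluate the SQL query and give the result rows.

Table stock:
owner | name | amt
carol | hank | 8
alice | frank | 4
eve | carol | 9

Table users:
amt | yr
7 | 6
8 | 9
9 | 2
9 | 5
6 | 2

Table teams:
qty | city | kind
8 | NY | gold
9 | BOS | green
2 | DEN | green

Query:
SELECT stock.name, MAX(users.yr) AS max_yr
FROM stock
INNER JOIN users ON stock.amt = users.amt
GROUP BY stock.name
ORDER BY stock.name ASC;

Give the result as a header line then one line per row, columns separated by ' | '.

After JOIN users (3 rows):
stock.owner | stock.name | stock.amt | users.amt | users.yr
carol | hank | 8 | 8 | 9
eve | carol | 9 | 9 | 2
eve | carol | 9 | 9 | 5
After GROUP BY (2 rows):
stock.name | max_yr
hank | 9
carol | 5
After ORDER BY (2 rows):
stock.name | max_yr
carol | 5
hank | 9

== RESULT ==
stock.name | max_yr
carol | 5
hank | 9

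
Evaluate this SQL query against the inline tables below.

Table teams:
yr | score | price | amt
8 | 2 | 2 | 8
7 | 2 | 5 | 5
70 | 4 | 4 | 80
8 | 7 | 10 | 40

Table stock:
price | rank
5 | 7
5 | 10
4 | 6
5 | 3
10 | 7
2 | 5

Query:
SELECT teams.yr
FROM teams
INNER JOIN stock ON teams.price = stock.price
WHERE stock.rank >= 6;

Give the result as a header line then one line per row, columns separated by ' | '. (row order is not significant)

After JOIN stock (6 rows):
teams.yr | teams.score | teams.price | teams.amt | stock.price | stock.rank
8 | 2 | 2 | 8 | 2 | 5
7 | 2 | 5 | 5 | 5 | 7
7 | 2 | 5 | 5 | 5 | 10
7 | 2 | 5 | 5 | 5 | 3
70 | 4 | 4 | 80 | 4 | 6
8 | 7 | 10 | 40 | 10 | 7
After WHERE (4 rows):
teams.yr | teams.score | teams.price | teams.amt | stock.price | stock.rank
7 | 2 | 5 | 5 | 5 | 7
7 | 2 | 5 | 5 | 5 | 10
70 | 4 | 4 | 80 | 4 | 6
8 | 7 | 10 | 40 | 10 | 7
After SELECT (4 rows):
teams.yr
7
7
70
8

== RESULT ==
teams.yr
7
7
70
8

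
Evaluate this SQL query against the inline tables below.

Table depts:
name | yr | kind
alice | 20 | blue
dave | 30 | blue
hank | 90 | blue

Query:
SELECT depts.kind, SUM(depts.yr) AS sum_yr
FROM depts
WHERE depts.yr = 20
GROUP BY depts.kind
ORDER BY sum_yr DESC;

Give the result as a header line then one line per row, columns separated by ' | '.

== RESULT ==
depts.kind | sum_yr
blue | 20

Derivation:
After WHERE (1 rows):
depts.name | depts.yr | depts.kind
alice | 20 | blue
After GROUP BY (1 rows):
depts.kind | sum_yr
blue | 20
After ORDER BY (1 rows):
depts.kind | sum_yr
blue | 20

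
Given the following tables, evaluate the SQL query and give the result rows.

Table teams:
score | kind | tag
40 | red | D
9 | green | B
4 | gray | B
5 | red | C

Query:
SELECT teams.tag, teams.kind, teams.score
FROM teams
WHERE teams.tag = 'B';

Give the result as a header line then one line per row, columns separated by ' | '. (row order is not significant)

== RESULT ==
teams.tag | teams.kind | teams.score
B | green | 9
B | gray | 4

Derivation:
After WHERE (2 rows):
teams.score | teams.kind | teams.tag
9 | green | B
4 | gray | B
After SELECT (2 rows):
teams.tag | teams.kind | teams.score
B | green | 9
B | gray | 4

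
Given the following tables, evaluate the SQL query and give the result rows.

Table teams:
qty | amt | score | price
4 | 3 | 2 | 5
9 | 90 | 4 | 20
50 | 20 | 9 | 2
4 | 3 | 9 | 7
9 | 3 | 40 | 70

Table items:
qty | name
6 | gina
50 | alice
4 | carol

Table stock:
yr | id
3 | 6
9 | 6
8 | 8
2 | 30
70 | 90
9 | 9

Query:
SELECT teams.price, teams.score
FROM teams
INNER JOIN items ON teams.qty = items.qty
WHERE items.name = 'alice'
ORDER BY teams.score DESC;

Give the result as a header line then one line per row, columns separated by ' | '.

After JOIN items (3 rows):
teams.qty | teams.amt | teams.score | teams.price | items.qty | items.name
4 | 3 | 2 | 5 | 4 | carol
50 | 20 | 9 | 2 | 50 | alice
4 | 3 | 9 | 7 | 4 | carol
After WHERE (1 rows):
teams.qty | teams.amt | teams.score | teams.price | items.qty | items.name
50 | 20 | 9 | 2 | 50 | alice
After SELECT (1 rows):
teams.price | teams.score
2 | 9
After ORDER BY (1 rows):
teams.price | teams.score
2 | 9

== RESULT ==
teams.price | teams.score
2 | 9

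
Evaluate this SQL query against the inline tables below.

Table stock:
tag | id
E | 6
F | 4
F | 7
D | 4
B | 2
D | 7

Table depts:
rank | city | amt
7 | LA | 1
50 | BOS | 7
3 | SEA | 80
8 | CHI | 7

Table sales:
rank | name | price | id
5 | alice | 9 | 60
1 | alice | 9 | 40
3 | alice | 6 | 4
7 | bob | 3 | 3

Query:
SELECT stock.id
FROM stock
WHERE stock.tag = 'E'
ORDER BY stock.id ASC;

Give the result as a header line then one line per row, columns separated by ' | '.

== RESULT ==
stock.id
6

Derivation:
After WHERE (1 rows):
stock.tag | stock.id
E | 6
After SELECT (1 rows):
stock.id
6
After ORDER BY (1 rows):
stock.id
6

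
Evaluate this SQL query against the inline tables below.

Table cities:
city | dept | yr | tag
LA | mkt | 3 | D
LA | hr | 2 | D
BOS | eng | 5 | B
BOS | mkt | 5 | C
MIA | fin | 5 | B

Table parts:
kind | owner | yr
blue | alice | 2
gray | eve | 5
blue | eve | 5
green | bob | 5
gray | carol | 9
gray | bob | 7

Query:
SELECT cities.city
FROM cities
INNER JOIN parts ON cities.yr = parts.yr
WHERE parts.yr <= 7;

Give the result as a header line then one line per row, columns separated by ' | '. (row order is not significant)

== RESULT ==
cities.city
LA
BOS
BOS
BOS
BOS
BOS
BOS
MIA
MIA
MIA

Derivation:
After JOIN parts (10 rows):
cities.city | cities.dept | cities.yr | cities.tag | parts.kind | parts.owner | parts.yr
LA | hr | 2 | D | blue | alice | 2
BOS | eng | 5 | B | gray | eve | 5
BOS | eng | 5 | B | blue | eve | 5
BOS | eng | 5 | B | green | bob | 5
BOS | mkt | 5 | C | gray | eve | 5
BOS | mkt | 5 | C | blue | eve | 5
BOS | mkt | 5 | C | green | bob | 5
MIA | fin | 5 | B | gray | eve | 5
MIA | fin | 5 | B | blue | eve | 5
MIA | fin | 5 | B | green | bob | 5
After WHERE (10 rows):
cities.city | cities.dept | cities.yr | cities.tag | parts.kind | parts.owner | parts.yr
LA | hr | 2 | D | blue | alice | 2
BOS | eng | 5 | B | gray | eve | 5
BOS | eng | 5 | B | blue | eve | 5
BOS | eng | 5 | B | green | bob | 5
BOS | mkt | 5 | C | gray | eve | 5
BOS | mkt | 5 | C | blue | eve | 5
BOS | mkt | 5 | C | green | bob | 5
MIA | fin | 5 | B | gray | eve | 5
MIA | fin | 5 | B | blue | eve | 5
MIA | fin | 5 | B | green | bob | 5
After SELECT (10 rows):
cities.city
LA
BOS
BOS
BOS
BOS
BOS
BOS
MIA
MIA
MIA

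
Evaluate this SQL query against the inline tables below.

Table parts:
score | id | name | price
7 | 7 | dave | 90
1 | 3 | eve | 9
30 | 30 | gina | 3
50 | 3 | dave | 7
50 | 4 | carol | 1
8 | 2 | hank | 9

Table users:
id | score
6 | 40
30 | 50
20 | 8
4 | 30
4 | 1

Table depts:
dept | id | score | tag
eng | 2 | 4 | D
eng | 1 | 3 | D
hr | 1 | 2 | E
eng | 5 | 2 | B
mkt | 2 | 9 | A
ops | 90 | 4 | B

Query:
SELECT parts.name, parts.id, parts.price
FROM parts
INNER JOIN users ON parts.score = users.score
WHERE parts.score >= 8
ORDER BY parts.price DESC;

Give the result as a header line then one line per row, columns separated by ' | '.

After JOIN users (5 rows):
parts.score | parts.id | parts.name | parts.price | users.id | users.score
1 | 3 | eve | 9 | 4 | 1
30 | 30 | gina | 3 | 4 | 30
50 | 3 | dave | 7 | 30 | 50
50 | 4 | carol | 1 | 30 | 50
8 | 2 | hank | 9 | 20 | 8
After WHERE (4 rows):
parts.score | parts.id | parts.name | parts.price | users.id | users.score
30 | 30 | gina | 3 | 4 | 30
50 | 3 | dave | 7 | 30 | 50
50 | 4 | carol | 1 | 30 | 50
8 | 2 | hank | 9 | 20 | 8
After SELECT (4 rows):
parts.name | parts.id | parts.price
gina | 30 | 3
dave | 3 | 7
carol | 4 | 1
hank | 2 | 9
After ORDER BY (4 rows):
parts.name | parts.id | parts.price
hank | 2 | 9
dave | 3 | 7
gina | 30 | 3
carol | 4 | 1

== RESULT ==
parts.name | parts.id | parts.price
hank | 2 | 9
dave | 3 | 7
gina | 30 | 3
carol | 4 | 1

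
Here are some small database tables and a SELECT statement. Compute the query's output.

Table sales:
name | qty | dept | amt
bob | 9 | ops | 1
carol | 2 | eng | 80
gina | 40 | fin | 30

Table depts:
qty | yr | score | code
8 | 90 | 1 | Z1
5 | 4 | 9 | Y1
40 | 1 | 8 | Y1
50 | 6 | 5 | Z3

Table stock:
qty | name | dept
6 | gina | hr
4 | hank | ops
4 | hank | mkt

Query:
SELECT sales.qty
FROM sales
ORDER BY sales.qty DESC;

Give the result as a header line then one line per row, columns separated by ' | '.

After SELECT (3 rows):
sales.qty
9
2
40
After ORDER BY (3 rows):
sales.qty
40
9
2

== RESULT ==
sales.qty
40
9
2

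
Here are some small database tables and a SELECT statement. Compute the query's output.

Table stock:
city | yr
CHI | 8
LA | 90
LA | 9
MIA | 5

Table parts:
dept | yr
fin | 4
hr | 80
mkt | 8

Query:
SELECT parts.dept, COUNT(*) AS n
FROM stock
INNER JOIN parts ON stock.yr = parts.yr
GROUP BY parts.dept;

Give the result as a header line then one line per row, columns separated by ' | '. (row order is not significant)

== RESULT ==
parts.dept | n
mkt | 1

Derivation:
After JOIN parts (1 rows):
stock.city | stock.yr | parts.dept | parts.yr
CHI | 8 | mkt | 8
After GROUP BY (1 rows):
parts.dept | n
mkt | 1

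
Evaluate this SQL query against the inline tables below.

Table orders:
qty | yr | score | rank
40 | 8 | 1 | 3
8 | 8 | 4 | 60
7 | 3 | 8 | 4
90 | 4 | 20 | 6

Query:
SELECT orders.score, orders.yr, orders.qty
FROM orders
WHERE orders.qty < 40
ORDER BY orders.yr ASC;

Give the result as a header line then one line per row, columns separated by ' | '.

After WHERE (2 rows):
orders.qty | orders.yr | orders.score | orders.rank
8 | 8 | 4 | 60
7 | 3 | 8 | 4
After SELECT (2 rows):
orders.score | orders.yr | orders.qty
4 | 8 | 8
8 | 3 | 7
After ORDER BY (2 rows):
orders.score | orders.yr | orders.qty
8 | 3 | 7
4 | 8 | 8

== RESULT ==
orders.score | orders.yr | orders.qty
8 | 3 | 7
4 | 8 | 8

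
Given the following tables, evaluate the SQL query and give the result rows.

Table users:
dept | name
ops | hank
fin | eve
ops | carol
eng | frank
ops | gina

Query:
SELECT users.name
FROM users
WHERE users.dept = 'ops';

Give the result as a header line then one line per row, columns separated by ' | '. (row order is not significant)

== RESULT ==
users.name
hank
carol
gina

Derivation:
After WHERE (3 rows):
users.dept | users.name
ops | hank
ops | carol
ops | gina
After SELECT (3 rows):
users.name
hank
carol
gina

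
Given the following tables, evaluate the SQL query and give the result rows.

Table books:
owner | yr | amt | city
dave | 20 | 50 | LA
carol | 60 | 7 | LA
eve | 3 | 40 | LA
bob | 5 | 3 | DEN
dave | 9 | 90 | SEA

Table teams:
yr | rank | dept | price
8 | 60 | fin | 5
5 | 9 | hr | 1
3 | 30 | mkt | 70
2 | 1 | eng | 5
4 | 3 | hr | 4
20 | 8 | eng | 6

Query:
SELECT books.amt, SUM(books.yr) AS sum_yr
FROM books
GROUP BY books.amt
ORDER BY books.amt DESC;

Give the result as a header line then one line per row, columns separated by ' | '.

== RESULT ==
books.amt | sum_yr
90 | 9
50 | 20
40 | 3
7 | 60
3 | 5

Derivation:
After GROUP BY (5 rows):
books.amt | sum_yr
50 | 20
7 | 60
40 | 3
3 | 5
90 | 9
After ORDER BY (5 rows):
books.amt | sum_yr
90 | 9
50 | 20
40 | 3
7 | 60
3 | 5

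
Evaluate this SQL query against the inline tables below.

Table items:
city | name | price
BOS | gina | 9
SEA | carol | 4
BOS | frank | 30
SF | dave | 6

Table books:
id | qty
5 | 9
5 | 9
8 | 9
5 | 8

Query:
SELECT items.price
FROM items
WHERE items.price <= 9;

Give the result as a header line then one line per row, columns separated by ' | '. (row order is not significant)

== RESULT ==
items.price
9
4
6

Derivation:
After WHERE (3 rows):
items.city | items.name | items.price
BOS | gina | 9
SEA | carol | 4
SF | dave | 6
After SELECT (3 rows):
items.price
9
4
6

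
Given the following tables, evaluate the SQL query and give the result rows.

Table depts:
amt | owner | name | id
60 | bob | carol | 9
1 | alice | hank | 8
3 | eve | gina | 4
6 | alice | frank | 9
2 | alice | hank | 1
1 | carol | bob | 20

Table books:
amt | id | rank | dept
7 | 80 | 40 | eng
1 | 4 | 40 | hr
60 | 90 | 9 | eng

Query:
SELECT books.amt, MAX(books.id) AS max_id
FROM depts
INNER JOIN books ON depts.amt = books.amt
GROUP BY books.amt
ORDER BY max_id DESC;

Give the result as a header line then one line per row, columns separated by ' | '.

== RESULT ==
books.amt | max_id
60 | 90
1 | 4

Derivation:
After JOIN books (3 rows):
depts.amt | depts.owner | depts.name | depts.id | books.amt | books.id | books.rank | books.dept
60 | bob | carol | 9 | 60 | 90 | 9 | eng
1 | alice | hank | 8 | 1 | 4 | 40 | hr
1 | carol | bob | 20 | 1 | 4 | 40 | hr
After GROUP BY (2 rows):
books.amt | max_id
60 | 90
1 | 4
After ORDER BY (2 rows):
books.amt | max_id
60 | 90
1 | 4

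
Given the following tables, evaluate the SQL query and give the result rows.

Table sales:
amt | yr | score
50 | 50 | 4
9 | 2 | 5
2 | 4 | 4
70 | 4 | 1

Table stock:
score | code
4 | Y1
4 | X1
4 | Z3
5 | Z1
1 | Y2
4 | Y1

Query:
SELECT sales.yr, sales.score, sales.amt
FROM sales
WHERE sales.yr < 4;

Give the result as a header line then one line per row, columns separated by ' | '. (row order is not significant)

== RESULT ==
sales.yr | sales.score | sales.amt
2 | 5 | 9

Derivation:
After WHERE (1 rows):
sales.amt | sales.yr | sales.score
9 | 2 | 5
After SELECT (1 rows):
sales.yr | sales.score | sales.amt
2 | 5 | 9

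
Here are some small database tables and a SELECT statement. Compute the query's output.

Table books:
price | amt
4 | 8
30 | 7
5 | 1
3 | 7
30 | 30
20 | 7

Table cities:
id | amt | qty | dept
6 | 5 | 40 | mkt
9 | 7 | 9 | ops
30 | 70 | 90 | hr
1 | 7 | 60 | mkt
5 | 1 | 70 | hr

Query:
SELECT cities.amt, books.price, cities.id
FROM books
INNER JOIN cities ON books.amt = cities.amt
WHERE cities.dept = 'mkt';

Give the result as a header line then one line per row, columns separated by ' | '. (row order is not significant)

After JOIN cities (7 rows):
books.price | books.amt | cities.id | cities.amt | cities.qty | cities.dept
30 | 7 | 9 | 7 | 9 | ops
30 | 7 | 1 | 7 | 60 | mkt
5 | 1 | 5 | 1 | 70 | hr
3 | 7 | 9 | 7 | 9 | ops
3 | 7 | 1 | 7 | 60 | mkt
20 | 7 | 9 | 7 | 9 | ops
20 | 7 | 1 | 7 | 60 | mkt
After WHERE (3 rows):
books.price | books.amt | cities.id | cities.amt | cities.qty | cities.dept
30 | 7 | 1 | 7 | 60 | mkt
3 | 7 | 1 | 7 | 60 | mkt
20 | 7 | 1 | 7 | 60 | mkt
After SELECT (3 rows):
cities.amt | books.price | cities.id
7 | 30 | 1
7 | 3 | 1
7 | 20 | 1

== RESULT ==
cities.amt | books.price | cities.id
7 | 30 | 1
7 | 3 | 1
7 | 20 | 1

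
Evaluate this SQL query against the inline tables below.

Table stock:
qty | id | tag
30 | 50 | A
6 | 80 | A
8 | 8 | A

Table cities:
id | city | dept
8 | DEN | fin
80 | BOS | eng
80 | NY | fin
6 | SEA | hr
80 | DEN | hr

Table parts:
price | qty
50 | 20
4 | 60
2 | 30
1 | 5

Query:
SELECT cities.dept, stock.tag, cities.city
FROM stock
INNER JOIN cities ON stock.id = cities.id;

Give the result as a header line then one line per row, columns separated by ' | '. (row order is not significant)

After JOIN cities (4 rows):
stock.qty | stock.id | stock.tag | cities.id | cities.city | cities.dept
6 | 80 | A | 80 | BOS | eng
6 | 80 | A | 80 | NY | fin
6 | 80 | A | 80 | DEN | hr
8 | 8 | A | 8 | DEN | fin
After SELECT (4 rows):
cities.dept | stock.tag | cities.city
eng | A | BOS
fin | A | NY
hr | A | DEN
fin | A | DEN

== RESULT ==
cities.dept | stock.tag | cities.city
eng | A | BOS
fin | A | NY
hr | A | DEN
fin | A | DEN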